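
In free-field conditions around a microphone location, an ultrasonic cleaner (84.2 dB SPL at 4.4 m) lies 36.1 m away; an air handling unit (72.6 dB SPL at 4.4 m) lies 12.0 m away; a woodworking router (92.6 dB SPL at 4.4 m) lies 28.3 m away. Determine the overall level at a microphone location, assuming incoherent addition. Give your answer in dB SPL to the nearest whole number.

Apply inverse-square spreading to bring every level to the receiver, then sum 10^(L/10).
ultrasonic cleaner: 84.2 − 20·log₁₀(36.1/4.4) = 84.2 − 18.28 = 65.92 dB SPL.
air handling unit: 72.6 − 20·log₁₀(12.0/4.4) = 72.6 − 8.71 = 63.89 dB SPL.
woodworking router: 92.6 − 20·log₁₀(28.3/4.4) = 92.6 − 16.17 = 76.43 dB SPL.
Σ 10^(L/10) = 5.034e+07 → L_total = 10·log₁₀(5.034e+07) = 77.02 dB SPL.

77 dB SPL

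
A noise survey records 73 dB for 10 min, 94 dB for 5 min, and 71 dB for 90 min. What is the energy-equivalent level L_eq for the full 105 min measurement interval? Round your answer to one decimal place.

81.2 dB

The energy average is taken in the linear domain: L_eq = 10·log₁₀[(Σ tᵢ·10^(Lᵢ/10))/T], T = 105 min.
Σ tᵢ·10^(Lᵢ/10) = 10·10^(73/10) + 5·10^(94/10) + 90·10^(71/10) = 1.389e+10.
L_eq = 10·log₁₀(1.389e+10/105) = 81.22 dB.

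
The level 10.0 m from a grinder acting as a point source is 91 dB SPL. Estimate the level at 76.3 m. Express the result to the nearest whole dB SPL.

Spherical spreading from a point source gives a 20·log₁₀(r₂/r₁) drop.
L₂ = 91 − 20·log₁₀(76.3/10.0) = 91 − 17.650 = 73.35 dB SPL.

73 dB SPL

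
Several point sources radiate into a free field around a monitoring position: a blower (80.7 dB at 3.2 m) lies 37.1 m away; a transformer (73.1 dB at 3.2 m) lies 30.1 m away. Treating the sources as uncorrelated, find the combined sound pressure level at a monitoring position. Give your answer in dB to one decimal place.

Apply inverse-square spreading to bring every level to the receiver, then sum 10^(L/10).
blower: 80.7 − 20·log₁₀(37.1/3.2) = 80.7 − 21.28 = 59.42 dB.
transformer: 73.1 − 20·log₁₀(30.1/3.2) = 73.1 − 19.47 = 53.63 dB.
Σ 10^(L/10) = 1.105e+06 → L_total = 10·log₁₀(1.105e+06) = 60.43 dB.

60.4 dB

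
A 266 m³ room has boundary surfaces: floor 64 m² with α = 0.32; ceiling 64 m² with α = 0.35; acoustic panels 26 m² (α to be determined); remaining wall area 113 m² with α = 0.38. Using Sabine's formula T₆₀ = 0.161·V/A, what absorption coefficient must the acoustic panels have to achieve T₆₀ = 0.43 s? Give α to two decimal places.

Required total absorption A = 0.161·266/0.43 = 99.60 m².
Absorption from the other surfaces = 64·0.32 + 64·0.35 + 113·0.38 = 85.82 m², so the acoustic panels must supply 13.78 m² over 26 m².
α = 13.78/26 = 0.530.

0.53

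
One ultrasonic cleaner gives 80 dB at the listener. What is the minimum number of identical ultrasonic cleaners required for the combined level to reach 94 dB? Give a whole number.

Need L₁ + 10·log₁₀ N ≥ 94, i.e. log₁₀ N ≥ 1.40.
N ≥ 10^(14.0/10) = 25.119, so N = 26.

26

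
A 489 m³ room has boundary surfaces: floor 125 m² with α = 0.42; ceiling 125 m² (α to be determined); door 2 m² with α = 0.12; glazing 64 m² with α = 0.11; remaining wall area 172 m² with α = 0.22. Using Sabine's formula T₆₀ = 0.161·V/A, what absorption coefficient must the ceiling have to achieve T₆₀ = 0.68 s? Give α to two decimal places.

0.15

A = 0.161·V/T₆₀ = 0.161·489/0.68 = 115.78 m² sabins.
Absorption from the other surfaces = 125·0.42 + 2·0.12 + 64·0.11 + 172·0.22 = 97.62 m², so the ceiling must supply 18.16 m² over 125 m².
α = 18.16/125 = 0.145.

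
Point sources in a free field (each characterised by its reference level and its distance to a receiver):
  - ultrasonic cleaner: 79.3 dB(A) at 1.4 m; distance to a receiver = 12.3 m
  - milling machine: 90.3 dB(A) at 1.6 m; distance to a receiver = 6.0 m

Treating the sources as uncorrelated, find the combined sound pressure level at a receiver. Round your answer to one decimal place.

78.9 dB(A)

Apply inverse-square spreading to bring every level to the receiver, then sum 10^(L/10).
ultrasonic cleaner: 79.3 − 20·log₁₀(12.3/1.4) = 79.3 − 18.88 = 60.42 dB(A).
milling machine: 90.3 − 20·log₁₀(6.0/1.6) = 90.3 − 11.48 = 78.82 dB(A).
Σ 10^(L/10) = 7.730e+07 → L_total = 10·log₁₀(7.730e+07) = 78.88 dB(A).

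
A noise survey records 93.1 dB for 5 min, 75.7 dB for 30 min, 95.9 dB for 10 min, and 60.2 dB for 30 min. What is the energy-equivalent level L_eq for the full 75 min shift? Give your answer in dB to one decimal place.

88.3 dB

L_eq = 10·log₁₀[(1/T)·Σ tᵢ·10^(Lᵢ/10)] with T = 75 min.
Σ tᵢ·10^(Lᵢ/10) = 5·10^(93.1/10) + 30·10^(75.7/10) + 10·10^(95.9/10) + 30·10^(60.2/10) = 5.026e+10.
L_eq = 10·log₁₀(5.026e+10/75) = 88.26 dB.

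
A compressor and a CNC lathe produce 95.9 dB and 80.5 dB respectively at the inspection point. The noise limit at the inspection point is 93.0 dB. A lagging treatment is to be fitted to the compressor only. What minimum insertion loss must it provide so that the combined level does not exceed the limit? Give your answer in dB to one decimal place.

3.2 dB

The untreated sources together contribute 10^(80.5/10) = 1.122e+08, i.e. 80.50 dB.
To meet 93.0 dB overall, the treated compressor may contribute at most 10^(93.0/10) − 1.122e+08 = 1.883e+09, i.e. 92.75 dB.
So the compressor must be reduced from 95.9 to 92.75 dB: IL = 3.15 dB.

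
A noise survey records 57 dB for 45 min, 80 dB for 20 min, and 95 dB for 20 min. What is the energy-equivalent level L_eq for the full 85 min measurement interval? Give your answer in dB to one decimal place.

88.9 dB

The energy average is taken in the linear domain: L_eq = 10·log₁₀[(Σ tᵢ·10^(Lᵢ/10))/T], T = 85 min.
Σ tᵢ·10^(Lᵢ/10) = 45·10^(57/10) + 20·10^(80/10) + 20·10^(95/10) = 6.527e+10.
L_eq = 10·log₁₀(6.527e+10/85) = 88.85 dB.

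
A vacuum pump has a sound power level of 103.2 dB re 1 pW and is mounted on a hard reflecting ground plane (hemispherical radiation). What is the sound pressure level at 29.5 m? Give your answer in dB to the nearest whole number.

66 dB

The power spreads over a hemisphere of area 2π·r², so L_p = L_w − 10·log₁₀(2π·r²).
2π·r² = 5468 m², 10·log₁₀ of that is 37.378 dB.
L_p = 103.2 − 37.378 = 65.82 dB.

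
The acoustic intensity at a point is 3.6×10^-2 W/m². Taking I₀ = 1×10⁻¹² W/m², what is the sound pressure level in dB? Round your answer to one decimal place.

105.6 dB

Dividing by I₀ shifts the exponent by 12: I/I₀ = 3.6×10^10.
L = 10·(0.5563 + 10) = 105.56 dB.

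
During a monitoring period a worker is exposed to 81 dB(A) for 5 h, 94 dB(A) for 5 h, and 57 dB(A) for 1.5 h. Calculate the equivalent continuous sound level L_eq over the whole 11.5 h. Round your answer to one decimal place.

90.6 dB(A)

L_eq = 10·log₁₀[(1/T)·Σ tᵢ·10^(Lᵢ/10)] with T = 11.5 h.
Σ tᵢ·10^(Lᵢ/10) = 5·10^(81/10) + 5·10^(94/10) + 1.5·10^(57/10) = 1.319e+10.
L_eq = 10·log₁₀(1.319e+10/11.5) = 90.60 dB(A).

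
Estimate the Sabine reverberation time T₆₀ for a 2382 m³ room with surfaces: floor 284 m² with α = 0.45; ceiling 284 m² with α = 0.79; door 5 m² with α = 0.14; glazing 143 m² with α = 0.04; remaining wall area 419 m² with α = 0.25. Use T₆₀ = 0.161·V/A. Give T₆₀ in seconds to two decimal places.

0.83 s

A = Σ Sᵢαᵢ = 284·0.45 + 284·0.79 + 5·0.14 + 143·0.04 + 419·0.25 = 463.33 m².
T₆₀ = 0.161 × 2382 / 463.33 = 0.828 s.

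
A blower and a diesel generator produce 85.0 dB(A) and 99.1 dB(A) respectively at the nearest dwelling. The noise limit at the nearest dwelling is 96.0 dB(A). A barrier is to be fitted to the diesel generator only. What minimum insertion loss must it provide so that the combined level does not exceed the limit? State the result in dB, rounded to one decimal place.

3.5 dB

The untreated sources together contribute 10^(85.0/10) = 3.162e+08, i.e. 85.00 dB(A).
The limit corresponds to 10^(96.0/10) = 3.981e+09; subtracting the fixed part leaves 3.665e+09 for the diesel generator, i.e. 95.64 dB(A).
Required insertion loss = 99.1 − 95.64 = 3.46 dB.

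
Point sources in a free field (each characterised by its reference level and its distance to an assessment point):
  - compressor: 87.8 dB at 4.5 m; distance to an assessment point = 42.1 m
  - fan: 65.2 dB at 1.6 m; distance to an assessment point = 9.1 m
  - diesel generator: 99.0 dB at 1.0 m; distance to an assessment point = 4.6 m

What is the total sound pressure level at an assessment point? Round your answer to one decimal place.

First find each source's level at the receiver (point-source: −20·log₁₀(r/r_ref)), then combine on an intensity basis.
compressor: 87.8 − 20·log₁₀(42.1/4.5) = 87.8 − 19.42 = 68.38 dB.
fan: 65.2 − 20·log₁₀(9.1/1.6) = 65.2 − 15.10 = 50.10 dB.
diesel generator: 99.0 − 20·log₁₀(4.6/1.0) = 99.0 − 13.26 = 85.74 dB.
Σ 10^(L/10) = 3.824e+08 → L_total = 10·log₁₀(3.824e+08) = 85.82 dB.

85.8 dB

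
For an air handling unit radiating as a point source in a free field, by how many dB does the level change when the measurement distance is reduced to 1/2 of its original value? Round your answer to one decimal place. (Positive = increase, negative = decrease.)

+6.0 dB

With spherical spreading the level changes by −20·log₁₀(r₂/r₁).
ΔL = −20·log₁₀(0.5) = +6.02 dB.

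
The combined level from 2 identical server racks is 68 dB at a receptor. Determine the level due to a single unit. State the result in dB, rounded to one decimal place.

2 equal contributions raise the level by 10·log₁₀ 2 = 3.010 dB, so each unit alone gives 68 − 3.010.

65.0 dB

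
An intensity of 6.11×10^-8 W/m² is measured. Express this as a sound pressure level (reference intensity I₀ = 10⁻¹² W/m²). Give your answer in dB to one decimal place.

47.9 dB

I/I₀ = 6.11×10^-8/10⁻¹² = 6.11×10^4, and L = 10·log₁₀(I/I₀).
L = 10·(0.7860 + 4) = 47.86 dB.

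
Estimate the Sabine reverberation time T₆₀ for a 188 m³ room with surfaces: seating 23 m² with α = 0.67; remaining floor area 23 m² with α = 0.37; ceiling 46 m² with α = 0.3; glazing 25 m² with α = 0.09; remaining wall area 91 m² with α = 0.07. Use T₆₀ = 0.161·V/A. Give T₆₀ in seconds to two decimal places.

0.65 s

Summing Sᵢαᵢ: 23·0.67 + 23·0.37 + 46·0.3 + 25·0.09 + 91·0.07 = 46.34 m².
T₆₀ = 0.161·V/A = 0.161·188/46.34 = 0.653 s.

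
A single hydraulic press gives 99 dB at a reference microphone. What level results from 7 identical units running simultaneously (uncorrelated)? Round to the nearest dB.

N identical incoherent sources raise the level by 10·log₁₀ N.
L_total = 99 + 10·log₁₀(7) = 99 + 8.451 = 107.45 dB.

107 dB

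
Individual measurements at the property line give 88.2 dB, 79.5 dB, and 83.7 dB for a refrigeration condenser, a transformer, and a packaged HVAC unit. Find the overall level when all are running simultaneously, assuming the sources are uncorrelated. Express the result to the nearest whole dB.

90 dB

Incoherent sources combine by intensity addition: L_total = 10·log₁₀(Σ 10^(L_i/10)).
Σ 10^(L/10) = 10^(88.2/10) + 10^(79.5/10) + 10^(83.7/10) = 9.842e+08.
L_total = 10·log₁₀(9.842e+08) = 89.93 dB.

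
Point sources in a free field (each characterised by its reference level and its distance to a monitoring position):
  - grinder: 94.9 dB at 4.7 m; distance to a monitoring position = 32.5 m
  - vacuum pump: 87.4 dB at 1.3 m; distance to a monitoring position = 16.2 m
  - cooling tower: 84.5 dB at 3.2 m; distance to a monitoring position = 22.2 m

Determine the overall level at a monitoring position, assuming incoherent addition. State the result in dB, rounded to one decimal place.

Apply inverse-square spreading to bring every level to the receiver, then sum 10^(L/10).
grinder: 94.9 − 20·log₁₀(32.5/4.7) = 94.9 − 16.80 = 78.10 dB.
vacuum pump: 87.4 − 20·log₁₀(16.2/1.3) = 87.4 − 21.91 = 65.49 dB.
cooling tower: 84.5 − 20·log₁₀(22.2/3.2) = 84.5 − 16.82 = 67.68 dB.
Σ 10^(L/10) = 7.402e+07 → L_total = 10·log₁₀(7.402e+07) = 78.69 dB.

78.7 dB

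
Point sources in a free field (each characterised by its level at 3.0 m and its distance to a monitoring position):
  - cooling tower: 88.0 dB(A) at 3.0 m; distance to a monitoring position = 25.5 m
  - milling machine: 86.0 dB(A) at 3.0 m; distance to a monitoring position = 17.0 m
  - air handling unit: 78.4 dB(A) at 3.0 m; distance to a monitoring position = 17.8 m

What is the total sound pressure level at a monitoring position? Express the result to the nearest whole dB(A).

Apply inverse-square spreading to bring every level to the receiver, then sum 10^(L/10).
cooling tower: 88.0 − 20·log₁₀(25.5/3.0) = 88.0 − 18.59 = 69.41 dB(A).
milling machine: 86.0 − 20·log₁₀(17.0/3.0) = 86.0 − 15.07 = 70.93 dB(A).
air handling unit: 78.4 − 20·log₁₀(17.8/3.0) = 78.4 − 15.47 = 62.93 dB(A).
Σ 10^(L/10) = 2.310e+07 → L_total = 10·log₁₀(2.310e+07) = 73.64 dB(A).

74 dB(A)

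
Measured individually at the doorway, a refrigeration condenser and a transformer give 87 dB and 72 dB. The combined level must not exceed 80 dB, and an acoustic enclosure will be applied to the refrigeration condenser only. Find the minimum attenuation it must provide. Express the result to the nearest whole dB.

Fixed contribution from the other source: Σ 10^(L/10) = 10^(72/10) = 1.585e+07 (72.00 dB).
The limit corresponds to 10^(80/10) = 1.000e+08; subtracting the fixed part leaves 8.415e+07 for the refrigeration condenser, i.e. 79.25 dB.
So the refrigeration condenser must be reduced from 87 to 79.25 dB: IL = 7.75 dB.

8 dB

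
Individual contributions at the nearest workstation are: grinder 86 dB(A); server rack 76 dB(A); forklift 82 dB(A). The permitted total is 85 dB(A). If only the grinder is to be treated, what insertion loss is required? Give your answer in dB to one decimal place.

5.3 dB

Fixed contribution from the other sources: Σ 10^(L/10) = 10^(76/10) + 10^(82/10) = 1.983e+08 (82.97 dB(A)).
The limit corresponds to 10^(85/10) = 3.162e+08; subtracting the fixed part leaves 1.179e+08 for the grinder, i.e. 80.72 dB(A).
So the grinder must be reduced from 86 to 80.72 dB(A): IL = 5.28 dB.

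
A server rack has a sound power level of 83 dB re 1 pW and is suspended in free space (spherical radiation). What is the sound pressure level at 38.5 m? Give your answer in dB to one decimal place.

L_p = L_w − 10·log₁₀(4π·r²) with r = 38.5 m.
4π·r² = 1.863e+04 m², 10·log₁₀ of that is 42.701 dB.
L_p = 83 − 42.701 = 40.30 dB.

40.3 dB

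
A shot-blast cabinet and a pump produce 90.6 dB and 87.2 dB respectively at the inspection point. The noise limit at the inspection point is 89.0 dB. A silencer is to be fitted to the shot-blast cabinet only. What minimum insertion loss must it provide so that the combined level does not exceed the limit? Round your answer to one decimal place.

The untreated sources together contribute 10^(87.2/10) = 5.248e+08, i.e. 87.20 dB.
The limit corresponds to 10^(89.0/10) = 7.943e+08; subtracting the fixed part leaves 2.695e+08 for the shot-blast cabinet, i.e. 84.31 dB.
Required insertion loss = 90.6 − 84.31 = 6.29 dB.

6.3 dB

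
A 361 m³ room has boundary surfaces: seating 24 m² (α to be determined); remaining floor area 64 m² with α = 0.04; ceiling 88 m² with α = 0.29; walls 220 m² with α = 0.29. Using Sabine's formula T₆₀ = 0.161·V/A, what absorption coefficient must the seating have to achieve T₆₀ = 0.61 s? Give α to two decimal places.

0.14

Required total absorption A = 0.161·361/0.61 = 95.28 m².
Absorption from the other surfaces = 64·0.04 + 88·0.29 + 220·0.29 = 91.88 m², so the seating must supply 3.40 m² over 24 m².
α = 3.40/24 = 0.142.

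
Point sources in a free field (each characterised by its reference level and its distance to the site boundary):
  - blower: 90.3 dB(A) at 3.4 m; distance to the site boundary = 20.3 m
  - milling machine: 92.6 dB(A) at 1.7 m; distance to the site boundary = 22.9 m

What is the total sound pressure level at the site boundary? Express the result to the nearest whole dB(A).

Apply inverse-square spreading to bring every level to the receiver, then sum 10^(L/10).
blower: 90.3 − 20·log₁₀(20.3/3.4) = 90.3 − 15.52 = 74.78 dB(A).
milling machine: 92.6 − 20·log₁₀(22.9/1.7) = 92.6 − 22.59 = 70.01 dB(A).
Σ 10^(L/10) = 4.009e+07 → L_total = 10·log₁₀(4.009e+07) = 76.03 dB(A).

76 dB(A)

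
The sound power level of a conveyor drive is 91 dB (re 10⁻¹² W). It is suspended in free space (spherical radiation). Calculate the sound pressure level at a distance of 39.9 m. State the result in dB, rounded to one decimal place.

The power spreads over a sphere of area 4π·r², so L_p = L_w − 10·log₁₀(4π·r²).
4π·r² = 2.001e+04 m², 10·log₁₀ of that is 43.012 dB.
L_p = 91 − 43.012 = 47.99 dB.

48.0 dB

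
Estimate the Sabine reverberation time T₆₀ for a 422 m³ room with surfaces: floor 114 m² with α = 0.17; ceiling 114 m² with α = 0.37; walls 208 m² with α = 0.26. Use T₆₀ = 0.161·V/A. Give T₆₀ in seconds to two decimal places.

0.59 s

Total absorption A = 114·0.17 + 114·0.37 + 208·0.26 = 115.64 m² sabins.
T₆₀ = 0.161 × 422 / 115.64 = 0.588 s.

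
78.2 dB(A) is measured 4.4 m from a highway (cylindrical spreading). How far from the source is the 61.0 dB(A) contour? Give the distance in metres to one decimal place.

230.9 m

The 17.2 dB drop corresponds to a distance ratio of 10^(17.2/10) for a line source.
r₂ = 4.4·10^((78.2−61.0)/10) = 4.4·10^(17.2/10) = 230.92 m.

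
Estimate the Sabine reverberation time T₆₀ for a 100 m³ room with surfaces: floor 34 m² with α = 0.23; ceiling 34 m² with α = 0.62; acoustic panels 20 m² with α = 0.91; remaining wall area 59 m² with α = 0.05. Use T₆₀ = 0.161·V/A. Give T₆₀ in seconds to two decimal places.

0.32 s

A = Σ Sᵢαᵢ = 34·0.23 + 34·0.62 + 20·0.91 + 59·0.05 = 50.05 m².
T₆₀ = 0.161 × 100 / 50.05 = 0.322 s.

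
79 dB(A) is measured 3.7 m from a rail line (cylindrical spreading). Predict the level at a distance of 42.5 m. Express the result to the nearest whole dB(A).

For a line source, L₂ = L₁ − 10·log₁₀(r₂/r₁).
L₂ = 79 − 10·log₁₀(42.5/3.7) = 79 − 10.602 = 68.40 dB(A).

68 dB(A)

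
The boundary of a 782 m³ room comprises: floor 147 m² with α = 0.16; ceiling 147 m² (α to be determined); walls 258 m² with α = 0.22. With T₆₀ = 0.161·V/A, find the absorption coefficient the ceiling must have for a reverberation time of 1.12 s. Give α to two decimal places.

0.22

From T₆₀ = 0.161·V/A, the target T₆₀ = 1.12 s needs A = 0.161·782/1.12 = 112.41 m².
Absorption from the other surfaces = 147·0.16 + 258·0.22 = 80.28 m², so the ceiling must supply 32.13 m² over 147 m².
α = 32.13/147 = 0.219.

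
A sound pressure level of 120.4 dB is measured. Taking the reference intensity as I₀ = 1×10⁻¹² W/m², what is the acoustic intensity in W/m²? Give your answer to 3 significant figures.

L = 10·log₁₀(I/I₀) ⇒ I = I₀·10^(L/10) = 10⁻¹² × 10^12.04.

1.10 W/m²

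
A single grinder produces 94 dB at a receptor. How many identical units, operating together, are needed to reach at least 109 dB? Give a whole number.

32

N identical sources give L₁ + 10·log₁₀ N, so require 10·log₁₀ N ≥ 109 − 94 = 15.0 dB.
N ≥ 10^(15.0/10) = 31.623, so N = 32.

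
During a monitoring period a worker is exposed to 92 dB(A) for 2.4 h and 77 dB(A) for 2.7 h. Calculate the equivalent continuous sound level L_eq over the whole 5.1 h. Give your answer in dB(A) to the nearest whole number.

89 dB(A)

L_eq = 10·log₁₀[(1/T)·Σ tᵢ·10^(Lᵢ/10)] with T = 5.1 h.
Σ tᵢ·10^(Lᵢ/10) = 2.4·10^(92/10) + 2.7·10^(77/10) = 3.939e+09.
L_eq = 10·log₁₀(3.939e+09/5.1) = 88.88 dB(A).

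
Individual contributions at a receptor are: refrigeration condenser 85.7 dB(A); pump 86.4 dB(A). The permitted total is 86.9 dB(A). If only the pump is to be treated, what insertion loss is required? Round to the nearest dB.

6 dB

The untreated sources together contribute 10^(85.7/10) = 3.715e+08, i.e. 85.70 dB(A).
The limit corresponds to 10^(86.9/10) = 4.898e+08; subtracting the fixed part leaves 1.182e+08 for the pump, i.e. 80.73 dB(A).
Required insertion loss = 86.4 − 80.73 = 5.67 dB.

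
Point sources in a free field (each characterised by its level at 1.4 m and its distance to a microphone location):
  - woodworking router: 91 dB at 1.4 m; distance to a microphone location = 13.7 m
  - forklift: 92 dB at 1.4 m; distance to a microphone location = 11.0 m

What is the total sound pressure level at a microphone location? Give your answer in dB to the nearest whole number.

76 dB

Apply inverse-square spreading to bring every level to the receiver, then sum 10^(L/10).
woodworking router: 91 − 20·log₁₀(13.7/1.4) = 91 − 19.81 = 71.19 dB.
forklift: 92 − 20·log₁₀(11.0/1.4) = 92 − 17.91 = 74.09 dB.
Σ 10^(L/10) = 3.882e+07 → L_total = 10·log₁₀(3.882e+07) = 75.89 dB.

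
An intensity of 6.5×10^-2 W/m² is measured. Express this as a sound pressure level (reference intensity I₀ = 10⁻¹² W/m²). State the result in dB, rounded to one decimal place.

L = 10·log₁₀(I/I₀) = 10·log₁₀(6.5×10^-2/10⁻¹²) = 10·log₁₀(6.5×10^10).
L = 10·(0.8129 + 10) = 108.13 dB.

108.1 dB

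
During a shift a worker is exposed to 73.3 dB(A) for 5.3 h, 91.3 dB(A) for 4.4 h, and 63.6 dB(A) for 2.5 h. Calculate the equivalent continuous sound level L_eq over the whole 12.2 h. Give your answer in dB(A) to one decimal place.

Weight each interval's intensity by its duration and average over T = 12.2 h:
Σ tᵢ·10^(Lᵢ/10) = 5.3·10^(73.3/10) + 4.4·10^(91.3/10) + 2.5·10^(63.6/10) = 6.054e+09.
L_eq = 10·log₁₀(6.054e+09/12.2) = 86.96 dB(A).

87.0 dB(A)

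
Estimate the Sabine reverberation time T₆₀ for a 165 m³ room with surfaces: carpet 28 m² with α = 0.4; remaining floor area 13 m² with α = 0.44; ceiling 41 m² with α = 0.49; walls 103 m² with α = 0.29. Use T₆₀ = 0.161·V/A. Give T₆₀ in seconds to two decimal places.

0.40 s

Summing Sᵢαᵢ: 28·0.4 + 13·0.44 + 41·0.49 + 103·0.29 = 66.88 m².
T₆₀ = 0.161·V/A = 0.161·165/66.88 = 0.397 s.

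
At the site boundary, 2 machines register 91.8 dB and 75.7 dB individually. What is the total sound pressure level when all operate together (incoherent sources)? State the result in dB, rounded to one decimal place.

91.9 dB

For uncorrelated sources the intensities add, so convert each level to linear form, sum, and take 10·log₁₀ of the total.
Σ 10^(L/10) = 10^(91.8/10) + 10^(75.7/10) = 1.551e+09.
L_total = 10·log₁₀(1.551e+09) = 91.91 dB.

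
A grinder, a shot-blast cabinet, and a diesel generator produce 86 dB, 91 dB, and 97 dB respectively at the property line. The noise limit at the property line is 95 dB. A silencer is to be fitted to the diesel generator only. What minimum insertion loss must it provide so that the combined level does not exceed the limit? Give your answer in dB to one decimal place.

Fixed contribution from the other sources: Σ 10^(L/10) = 10^(86/10) + 10^(91/10) = 1.657e+09 (92.19 dB).
To meet 95 dB overall, the treated diesel generator may contribute at most 10^(95/10) − 1.657e+09 = 1.505e+09, i.e. 91.78 dB.
So the diesel generator must be reduced from 97 to 91.78 dB: IL = 5.22 dB.

5.2 dB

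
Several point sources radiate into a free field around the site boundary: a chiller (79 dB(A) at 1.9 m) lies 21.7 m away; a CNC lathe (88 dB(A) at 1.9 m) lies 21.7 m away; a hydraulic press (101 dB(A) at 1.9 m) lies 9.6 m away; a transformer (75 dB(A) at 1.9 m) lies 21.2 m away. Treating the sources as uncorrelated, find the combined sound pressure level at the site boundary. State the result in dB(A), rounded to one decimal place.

87.0 dB(A)

Propagate each source to the receiver with L = L_ref − 20·log₁₀(r/r_ref), then add intensities.
chiller: 79 − 20·log₁₀(21.7/1.9) = 79 − 21.15 = 57.85 dB(A).
CNC lathe: 88 − 20·log₁₀(21.7/1.9) = 88 − 21.15 = 66.85 dB(A).
hydraulic press: 101 − 20·log₁₀(9.6/1.9) = 101 − 14.07 = 86.93 dB(A).
transformer: 75 − 20·log₁₀(21.2/1.9) = 75 − 20.95 = 54.05 dB(A).
Σ 10^(L/10) = 4.988e+08 → L_total = 10·log₁₀(4.988e+08) = 86.98 dB(A).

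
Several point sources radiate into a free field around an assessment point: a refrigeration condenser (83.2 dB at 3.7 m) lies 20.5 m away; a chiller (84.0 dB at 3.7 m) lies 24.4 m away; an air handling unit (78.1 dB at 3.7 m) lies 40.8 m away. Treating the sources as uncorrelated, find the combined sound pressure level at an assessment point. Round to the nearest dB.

71 dB

Apply inverse-square spreading to bring every level to the receiver, then sum 10^(L/10).
refrigeration condenser: 83.2 − 20·log₁₀(20.5/3.7) = 83.2 − 14.87 = 68.33 dB.
chiller: 84.0 − 20·log₁₀(24.4/3.7) = 84.0 − 16.38 = 67.62 dB.
air handling unit: 78.1 − 20·log₁₀(40.8/3.7) = 78.1 − 20.85 = 57.25 dB.
Σ 10^(L/10) = 1.311e+07 → L_total = 10·log₁₀(1.311e+07) = 71.18 dB.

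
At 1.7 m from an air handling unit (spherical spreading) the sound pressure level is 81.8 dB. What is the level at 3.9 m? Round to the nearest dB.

For a point source, L₂ = L₁ − 20·log₁₀(r₂/r₁).
L₂ = 81.8 − 20·log₁₀(3.9/1.7) = 81.8 − 7.212 = 74.59 dB.

75 dB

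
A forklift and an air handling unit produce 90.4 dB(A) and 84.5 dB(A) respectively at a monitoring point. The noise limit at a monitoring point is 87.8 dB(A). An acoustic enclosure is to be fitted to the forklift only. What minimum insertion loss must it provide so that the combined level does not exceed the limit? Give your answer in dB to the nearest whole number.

The untreated sources together contribute 10^(84.5/10) = 2.818e+08, i.e. 84.50 dB(A).
To meet 87.8 dB(A) overall, the treated forklift may contribute at most 10^(87.8/10) − 2.818e+08 = 3.207e+08, i.e. 85.06 dB(A).
Required insertion loss = 90.4 − 85.06 = 5.34 dB.

5 dB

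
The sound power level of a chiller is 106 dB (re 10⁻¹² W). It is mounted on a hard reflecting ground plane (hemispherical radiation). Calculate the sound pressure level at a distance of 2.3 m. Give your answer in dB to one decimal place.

The power spreads over a hemisphere of area 2π·r², so L_p = L_w − 10·log₁₀(2π·r²).
2π·r² = 33.24 m², 10·log₁₀ of that is 15.216 dB.
L_p = 106 − 15.216 = 90.78 dB.

90.8 dB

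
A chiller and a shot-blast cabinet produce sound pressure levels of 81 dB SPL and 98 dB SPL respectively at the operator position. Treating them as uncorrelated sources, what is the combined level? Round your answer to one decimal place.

98.1 dB SPL

For uncorrelated sources the intensities add, so convert each level to linear form, sum, and take 10·log₁₀ of the total.
Σ 10^(L/10) = 10^(81/10) + 10^(98/10) = 6.435e+09.
L_total = 10·log₁₀(6.435e+09) = 98.09 dB SPL.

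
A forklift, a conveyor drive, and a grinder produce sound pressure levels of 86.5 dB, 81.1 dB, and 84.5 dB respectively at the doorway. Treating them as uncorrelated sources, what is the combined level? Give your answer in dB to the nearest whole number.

For uncorrelated sources the intensities add, so convert each level to linear form, sum, and take 10·log₁₀ of the total.
Σ 10^(L/10) = 10^(86.5/10) + 10^(81.1/10) + 10^(84.5/10) = 8.573e+08.
L_total = 10·log₁₀(8.573e+08) = 89.33 dB.

89 dB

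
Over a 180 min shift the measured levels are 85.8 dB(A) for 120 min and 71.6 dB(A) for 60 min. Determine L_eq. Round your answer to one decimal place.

84.1 dB(A)

L_eq = 10·log₁₀[(1/T)·Σ tᵢ·10^(Lᵢ/10)] with T = 180 min.
Σ tᵢ·10^(Lᵢ/10) = 120·10^(85.8/10) + 60·10^(71.6/10) = 4.649e+10.
L_eq = 10·log₁₀(4.649e+10/180) = 84.12 dB(A).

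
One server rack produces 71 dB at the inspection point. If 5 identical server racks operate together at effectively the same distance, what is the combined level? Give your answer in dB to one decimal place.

N identical incoherent sources raise the level by 10·log₁₀ N.
L_total = 71 + 10·log₁₀(5) = 71 + 6.990 = 77.99 dB.

78.0 dB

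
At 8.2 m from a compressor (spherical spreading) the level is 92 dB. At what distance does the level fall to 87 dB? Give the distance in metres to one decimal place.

14.6 m

Point-source spreading drops the level by 20·log₁₀(r₂/r₁); inverting, r₂/r₁ = 10^(ΔL/20).
r₂ = 8.2·10^((92−87)/20) = 8.2·10^(5.0/20) = 14.58 m.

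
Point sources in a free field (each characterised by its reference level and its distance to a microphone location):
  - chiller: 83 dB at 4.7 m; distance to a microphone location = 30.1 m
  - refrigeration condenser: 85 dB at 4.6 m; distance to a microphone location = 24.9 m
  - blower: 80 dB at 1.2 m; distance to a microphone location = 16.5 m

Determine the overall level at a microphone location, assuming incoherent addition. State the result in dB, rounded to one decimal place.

First find each source's level at the receiver (point-source: −20·log₁₀(r/r_ref)), then combine on an intensity basis.
chiller: 83 − 20·log₁₀(30.1/4.7) = 83 − 16.13 = 66.87 dB.
refrigeration condenser: 85 − 20·log₁₀(24.9/4.6) = 85 − 14.67 = 70.33 dB.
blower: 80 − 20·log₁₀(16.5/1.2) = 80 − 22.77 = 57.23 dB.
Σ 10^(L/10) = 1.619e+07 → L_total = 10·log₁₀(1.619e+07) = 72.09 dB.

72.1 dB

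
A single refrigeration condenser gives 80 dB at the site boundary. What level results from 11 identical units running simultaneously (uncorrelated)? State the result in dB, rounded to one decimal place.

N identical incoherent sources raise the level by 10·log₁₀ N.
L_total = 80 + 10·log₁₀(11) = 80 + 10.414 = 90.41 dB.

90.4 dB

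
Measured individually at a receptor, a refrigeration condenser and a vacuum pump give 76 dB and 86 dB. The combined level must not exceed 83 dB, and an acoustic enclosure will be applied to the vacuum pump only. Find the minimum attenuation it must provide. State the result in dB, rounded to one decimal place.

The untreated sources together contribute 10^(76/10) = 3.981e+07, i.e. 76.00 dB.
The limit corresponds to 10^(83/10) = 1.995e+08; subtracting the fixed part leaves 1.597e+08 for the vacuum pump, i.e. 82.03 dB.
Required insertion loss = 86 − 82.03 = 3.97 dB.

4.0 dB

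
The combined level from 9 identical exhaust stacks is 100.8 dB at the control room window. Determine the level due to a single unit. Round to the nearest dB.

9 equal contributions raise the level by 10·log₁₀ 9 = 9.542 dB, so each unit alone gives 100.8 − 9.542.

91 dB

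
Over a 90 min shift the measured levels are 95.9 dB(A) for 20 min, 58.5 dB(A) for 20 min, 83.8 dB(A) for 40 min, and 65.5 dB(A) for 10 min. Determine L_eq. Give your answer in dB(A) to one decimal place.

L_eq = 10·log₁₀[(1/T)·Σ tᵢ·10^(Lᵢ/10)] with T = 90 min.
Σ tᵢ·10^(Lᵢ/10) = 20·10^(95.9/10) + 20·10^(58.5/10) + 40·10^(83.8/10) + 10·10^(65.5/10) = 8.745e+10.
L_eq = 10·log₁₀(8.745e+10/90) = 89.88 dB(A).

89.9 dB(A)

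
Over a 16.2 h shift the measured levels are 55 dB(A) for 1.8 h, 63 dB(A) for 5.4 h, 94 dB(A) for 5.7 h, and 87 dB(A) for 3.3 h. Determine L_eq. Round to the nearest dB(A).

The energy average is taken in the linear domain: L_eq = 10·log₁₀[(Σ tᵢ·10^(Lᵢ/10))/T], T = 16.2 h.
Σ tᵢ·10^(Lᵢ/10) = 1.8·10^(55/10) + 5.4·10^(63/10) + 5.7·10^(94/10) + 3.3·10^(87/10) = 1.598e+10.
L_eq = 10·log₁₀(1.598e+10/16.2) = 89.94 dB(A).

90 dB(A)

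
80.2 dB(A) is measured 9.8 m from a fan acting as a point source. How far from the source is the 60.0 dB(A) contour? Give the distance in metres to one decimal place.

For a point source L₁ − L₂ = 20·log₁₀(r₂/r₁), so r₂ = r₁·10^((L₁−L₂)/20).
r₂ = 9.8·10^((80.2−60.0)/20) = 9.8·10^(20.2/20) = 100.28 m.

100.3 m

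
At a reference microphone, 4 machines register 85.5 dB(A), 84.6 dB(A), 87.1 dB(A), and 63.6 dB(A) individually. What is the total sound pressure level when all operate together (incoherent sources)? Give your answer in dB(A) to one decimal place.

90.6 dB(A)

Incoherent sources combine by intensity addition: L_total = 10·log₁₀(Σ 10^(L_i/10)).
Σ 10^(L/10) = 10^(85.5/10) + 10^(84.6/10) + 10^(87.1/10) + 10^(63.6/10) = 1.158e+09.
L_total = 10·log₁₀(1.158e+09) = 90.64 dB(A).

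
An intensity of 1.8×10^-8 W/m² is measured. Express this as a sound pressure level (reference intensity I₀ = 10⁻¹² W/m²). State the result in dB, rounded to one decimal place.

I/I₀ = 1.8×10^-8/10⁻¹² = 1.8×10^4, and L = 10·log₁₀(I/I₀).
L = 10·(0.2553 + 4) = 42.55 dB.

42.6 dB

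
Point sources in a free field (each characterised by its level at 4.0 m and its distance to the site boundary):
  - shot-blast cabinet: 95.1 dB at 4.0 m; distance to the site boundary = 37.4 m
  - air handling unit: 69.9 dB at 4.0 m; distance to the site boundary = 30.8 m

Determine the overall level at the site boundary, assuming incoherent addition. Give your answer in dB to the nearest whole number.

76 dB

First find each source's level at the receiver (point-source: −20·log₁₀(r/r_ref)), then combine on an intensity basis.
shot-blast cabinet: 95.1 − 20·log₁₀(37.4/4.0) = 95.1 − 19.42 = 75.68 dB.
air handling unit: 69.9 − 20·log₁₀(30.8/4.0) = 69.9 − 17.73 = 52.17 dB.
Σ 10^(L/10) = 3.718e+07 → L_total = 10·log₁₀(3.718e+07) = 75.70 dB.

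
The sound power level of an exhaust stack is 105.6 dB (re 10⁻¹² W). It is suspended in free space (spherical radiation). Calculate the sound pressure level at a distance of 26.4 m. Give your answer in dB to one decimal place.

L_p = L_w − 10·log₁₀(4π·r²) with r = 26.4 m.
4π·r² = 8758 m², 10·log₁₀ of that is 39.424 dB.
L_p = 105.6 − 39.424 = 66.18 dB.

66.2 dB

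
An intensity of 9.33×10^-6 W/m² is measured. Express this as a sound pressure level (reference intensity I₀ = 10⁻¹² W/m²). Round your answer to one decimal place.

Dividing by I₀ shifts the exponent by 12: I/I₀ = 9.33×10^6.
L = 10·(0.9699 + 6) = 69.70 dB.

69.7 dB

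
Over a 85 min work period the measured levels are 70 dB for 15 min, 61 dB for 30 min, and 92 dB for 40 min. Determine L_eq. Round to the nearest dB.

89 dB

The energy average is taken in the linear domain: L_eq = 10·log₁₀[(Σ tᵢ·10^(Lᵢ/10))/T], T = 85 min.
Σ tᵢ·10^(Lᵢ/10) = 15·10^(70/10) + 30·10^(61/10) + 40·10^(92/10) = 6.358e+10.
L_eq = 10·log₁₀(6.358e+10/85) = 88.74 dB.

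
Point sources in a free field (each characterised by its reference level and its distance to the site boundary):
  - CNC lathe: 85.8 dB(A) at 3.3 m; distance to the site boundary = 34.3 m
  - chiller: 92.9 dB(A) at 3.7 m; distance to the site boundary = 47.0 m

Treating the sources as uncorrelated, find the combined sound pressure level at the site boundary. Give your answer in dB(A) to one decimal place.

Apply inverse-square spreading to bring every level to the receiver, then sum 10^(L/10).
CNC lathe: 85.8 − 20·log₁₀(34.3/3.3) = 85.8 − 20.34 = 65.46 dB(A).
chiller: 92.9 − 20·log₁₀(47.0/3.7) = 92.9 − 22.08 = 70.82 dB(A).
Σ 10^(L/10) = 1.560e+07 → L_total = 10·log₁₀(1.560e+07) = 71.93 dB(A).

71.9 dB(A)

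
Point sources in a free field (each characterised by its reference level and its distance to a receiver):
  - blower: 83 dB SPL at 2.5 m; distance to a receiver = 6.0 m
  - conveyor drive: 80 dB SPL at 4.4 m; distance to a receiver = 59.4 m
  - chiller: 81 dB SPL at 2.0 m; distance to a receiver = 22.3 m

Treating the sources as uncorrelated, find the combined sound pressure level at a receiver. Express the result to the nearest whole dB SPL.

First find each source's level at the receiver (point-source: −20·log₁₀(r/r_ref)), then combine on an intensity basis.
blower: 83 − 20·log₁₀(6.0/2.5) = 83 − 7.60 = 75.40 dB SPL.
conveyor drive: 80 − 20·log₁₀(59.4/4.4) = 80 − 22.61 = 57.39 dB SPL.
chiller: 81 − 20·log₁₀(22.3/2.0) = 81 − 20.95 = 60.05 dB SPL.
Σ 10^(L/10) = 3.620e+07 → L_total = 10·log₁₀(3.620e+07) = 75.59 dB SPL.

76 dB SPL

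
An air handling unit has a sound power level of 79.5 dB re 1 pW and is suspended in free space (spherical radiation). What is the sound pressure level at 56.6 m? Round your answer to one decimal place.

33.5 dB

The power spreads over a sphere of area 4π·r², so L_p = L_w − 10·log₁₀(4π·r²).
4π·r² = 4.026e+04 m², 10·log₁₀ of that is 46.048 dB.
L_p = 79.5 − 46.048 = 33.45 dB.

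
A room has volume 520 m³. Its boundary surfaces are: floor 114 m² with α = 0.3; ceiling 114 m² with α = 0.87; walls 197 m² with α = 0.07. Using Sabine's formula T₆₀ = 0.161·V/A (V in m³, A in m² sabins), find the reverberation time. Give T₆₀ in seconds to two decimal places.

0.57 s

Total absorption A = 114·0.3 + 114·0.87 + 197·0.07 = 147.17 m² sabins.
T₆₀ = 0.161·V/A = 0.161·520/147.17 = 0.569 s.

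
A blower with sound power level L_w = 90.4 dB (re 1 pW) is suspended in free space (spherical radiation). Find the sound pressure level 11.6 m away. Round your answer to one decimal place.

58.1 dB

The power spreads over a sphere of area 4π·r², so L_p = L_w − 10·log₁₀(4π·r²).
4π·r² = 1691 m², 10·log₁₀ of that is 32.281 dB.
L_p = 90.4 − 32.281 = 58.12 dB.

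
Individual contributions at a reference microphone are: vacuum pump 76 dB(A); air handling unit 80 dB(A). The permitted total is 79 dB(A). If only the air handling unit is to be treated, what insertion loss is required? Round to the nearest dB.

4 dB

Everything except the air handling unit sums to 10^(76/10) = 3.981e+07 in linear terms, 76.00 dB(A).
To meet 79 dB(A) overall, the treated air handling unit may contribute at most 10^(79/10) − 3.981e+07 = 3.962e+07, i.e. 75.98 dB(A).
So the air handling unit must be reduced from 80 to 75.98 dB(A): IL = 4.02 dB.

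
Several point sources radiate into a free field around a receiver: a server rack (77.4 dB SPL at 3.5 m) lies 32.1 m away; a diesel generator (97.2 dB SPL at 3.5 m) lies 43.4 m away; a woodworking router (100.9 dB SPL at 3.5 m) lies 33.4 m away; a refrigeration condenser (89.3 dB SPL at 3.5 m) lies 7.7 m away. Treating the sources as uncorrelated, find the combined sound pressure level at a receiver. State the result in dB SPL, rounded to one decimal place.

First find each source's level at the receiver (point-source: −20·log₁₀(r/r_ref)), then combine on an intensity basis.
server rack: 77.4 − 20·log₁₀(32.1/3.5) = 77.4 − 19.25 = 58.15 dB SPL.
diesel generator: 97.2 − 20·log₁₀(43.4/3.5) = 97.2 − 21.87 = 75.33 dB SPL.
woodworking router: 100.9 − 20·log₁₀(33.4/3.5) = 100.9 − 19.59 = 81.31 dB SPL.
refrigeration condenser: 89.3 − 20·log₁₀(7.7/3.5) = 89.3 − 6.85 = 82.45 dB SPL.
Σ 10^(L/10) = 3.457e+08 → L_total = 10·log₁₀(3.457e+08) = 85.39 dB SPL.

85.4 dB SPL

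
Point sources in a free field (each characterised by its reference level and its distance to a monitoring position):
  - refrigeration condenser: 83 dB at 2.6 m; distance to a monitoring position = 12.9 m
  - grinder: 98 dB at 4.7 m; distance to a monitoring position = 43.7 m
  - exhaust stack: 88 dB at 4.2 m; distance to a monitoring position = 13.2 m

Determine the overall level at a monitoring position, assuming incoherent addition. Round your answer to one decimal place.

Apply inverse-square spreading to bring every level to the receiver, then sum 10^(L/10).
refrigeration condenser: 83 − 20·log₁₀(12.9/2.6) = 83 − 13.91 = 69.09 dB.
grinder: 98 − 20·log₁₀(43.7/4.7) = 98 − 19.37 = 78.63 dB.
exhaust stack: 88 − 20·log₁₀(13.2/4.2) = 88 − 9.95 = 78.05 dB.
Σ 10^(L/10) = 1.450e+08 → L_total = 10·log₁₀(1.450e+08) = 81.61 dB.

81.6 dB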